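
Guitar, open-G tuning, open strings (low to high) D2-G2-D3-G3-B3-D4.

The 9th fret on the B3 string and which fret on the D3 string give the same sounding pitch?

18

B3 at fret 9 is B3 + 9 semitones = G#4.
The open D3 string is 9 semitones below the open B3, so the same pitch on the D3 string lies at fret 9 + 9 = 18.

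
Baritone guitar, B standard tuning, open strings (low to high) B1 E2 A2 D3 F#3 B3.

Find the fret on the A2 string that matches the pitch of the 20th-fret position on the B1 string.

B1 at fret 20 is B1 + 20 semitones = G3.
The open A2 string is 10 semitones above the open B1, so the same pitch on the A2 string lies at fret 20 − 10 = 10.

10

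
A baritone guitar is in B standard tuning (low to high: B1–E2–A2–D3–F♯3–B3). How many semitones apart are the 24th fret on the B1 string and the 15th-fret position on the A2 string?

B1 at fret 24 → B3 (MIDI 59); A2 at fret 15 → C4 (MIDI 60).
59 − 60 = -1, so the two pitches are 1 semitone apart, with C4 the higher.

1 semitone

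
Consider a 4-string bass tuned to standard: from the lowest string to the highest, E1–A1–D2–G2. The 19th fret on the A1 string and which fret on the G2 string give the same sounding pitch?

9

A1 at fret 19 is A1 + 19 semitones = E3.
The open G2 string is 10 semitones above the open A1, so the same pitch on the G2 string lies at fret 19 − 10 = 9.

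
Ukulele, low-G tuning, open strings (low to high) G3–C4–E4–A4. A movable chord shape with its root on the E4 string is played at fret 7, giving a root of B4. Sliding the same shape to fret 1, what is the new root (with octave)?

Moving from fret 7 to fret 1 shifts the root by -6 semitones.
B4 down 6 semitones is F4.

F4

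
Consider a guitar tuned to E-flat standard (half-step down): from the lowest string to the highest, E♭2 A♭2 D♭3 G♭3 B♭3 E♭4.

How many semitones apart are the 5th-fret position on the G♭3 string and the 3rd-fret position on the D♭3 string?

7 semitones

G♭3 at fret 5 → B3 (MIDI 59); D♭3 at fret 3 → E3 (MIDI 52).
59 − 52 = 7, so the two pitches are 7 semitones apart, with B3 the higher.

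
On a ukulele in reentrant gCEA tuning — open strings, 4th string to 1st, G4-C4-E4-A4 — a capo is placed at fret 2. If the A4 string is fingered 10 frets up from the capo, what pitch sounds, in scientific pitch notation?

The capo raises the open A4 by 2 semitones to B4; fretting 10 more gives A4 + 2 + 10 = A4 + 12 semitones = A5.

A5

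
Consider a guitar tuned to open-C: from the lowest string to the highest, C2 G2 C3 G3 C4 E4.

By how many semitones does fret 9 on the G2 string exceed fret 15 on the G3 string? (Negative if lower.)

G2 at fret 9 → E3 (MIDI 52); G3 at fret 15 → A♯4 (MIDI 70).
52 − 70 = -18, so the two pitches are 18 semitones apart.

-18 semitones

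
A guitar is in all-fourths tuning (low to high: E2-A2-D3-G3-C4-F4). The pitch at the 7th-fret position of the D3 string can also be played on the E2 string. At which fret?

D3 at fret 7 is D3 + 7 semitones = A3.
The open E2 string is 10 semitones below the open D3, so the same pitch on the E2 string lies at fret 7 + 10 = 17.

17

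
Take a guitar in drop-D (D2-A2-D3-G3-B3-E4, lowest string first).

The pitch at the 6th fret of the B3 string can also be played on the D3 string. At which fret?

15

Fret 6 on B3 is MIDI 59 + 6 = 65 (F4). On the D3 string (open MIDI 50), that pitch is 65 − 50 = fret 15.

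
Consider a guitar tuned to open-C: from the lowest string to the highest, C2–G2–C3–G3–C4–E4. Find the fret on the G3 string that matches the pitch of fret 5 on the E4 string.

14

E4 at fret 5 is E4 + 5 semitones = A4.
The open G3 string is 9 semitones below the open E4, so the same pitch on the G3 string lies at fret 5 + 9 = 14.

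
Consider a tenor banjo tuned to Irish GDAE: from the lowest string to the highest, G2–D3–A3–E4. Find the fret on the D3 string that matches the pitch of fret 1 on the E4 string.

15

Fret 1 on E4 is MIDI 64 + 1 = 65 (F4). On the D3 string (open MIDI 50), that pitch is 65 − 50 = fret 15.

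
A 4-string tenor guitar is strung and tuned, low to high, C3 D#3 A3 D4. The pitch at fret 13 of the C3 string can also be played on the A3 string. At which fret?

4

C3 at fret 13 is C3 + 13 semitones = C#4.
The open A3 string is 9 semitones above the open C3, so the same pitch on the A3 string lies at fret 13 − 9 = 4.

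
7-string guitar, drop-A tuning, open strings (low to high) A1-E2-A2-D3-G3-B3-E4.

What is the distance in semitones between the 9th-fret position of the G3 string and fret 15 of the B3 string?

G3 at fret 9 → E4 (MIDI 64); B3 at fret 15 → D5 (MIDI 74).
64 − 74 = -10, so the two pitches are 10 semitones apart, with D5 the higher.

10 semitones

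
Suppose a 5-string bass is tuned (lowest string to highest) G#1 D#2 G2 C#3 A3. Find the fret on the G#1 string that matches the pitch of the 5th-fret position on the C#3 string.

22

C#3 at fret 5 is C#3 + 5 semitones = F#3.
The open G#1 string is 17 semitones below the open C#3, so the same pitch on the G#1 string lies at fret 5 + 17 = 22.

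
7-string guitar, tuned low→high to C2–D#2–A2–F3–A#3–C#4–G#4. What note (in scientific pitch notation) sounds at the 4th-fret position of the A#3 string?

D4

The open A#3 string plus 4 semitones: A#–B–C–C#–D.
The walk passes from B into C once, so the octave number goes from 3 to 4.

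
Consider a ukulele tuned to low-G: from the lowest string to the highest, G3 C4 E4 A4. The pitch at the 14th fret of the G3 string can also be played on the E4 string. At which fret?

G3 at fret 14 is G3 + 14 semitones = A4.
The open E4 string is 9 semitones above the open G3, so the same pitch on the E4 string lies at fret 14 − 9 = 5.

5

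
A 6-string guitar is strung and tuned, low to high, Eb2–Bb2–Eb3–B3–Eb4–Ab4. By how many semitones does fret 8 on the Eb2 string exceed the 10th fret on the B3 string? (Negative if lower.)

-22 semitones

Eb2 at fret 8 → B2 (MIDI 47); B3 at fret 10 → A4 (MIDI 69).
47 − 69 = -22, so the two pitches are 22 semitones apart.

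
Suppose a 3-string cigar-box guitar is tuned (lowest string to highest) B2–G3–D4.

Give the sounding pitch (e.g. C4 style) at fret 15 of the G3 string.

B♭4

Each fret is one semitone, so G3 + 15 = B♭4.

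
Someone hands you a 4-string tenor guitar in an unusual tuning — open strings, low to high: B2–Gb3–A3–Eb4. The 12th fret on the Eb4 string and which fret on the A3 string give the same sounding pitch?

18

Eb4 at fret 12 is Eb4 + 12 semitones = Eb5.
The open A3 string is 6 semitones below the open Eb4, so the same pitch on the A3 string lies at fret 12 + 6 = 18.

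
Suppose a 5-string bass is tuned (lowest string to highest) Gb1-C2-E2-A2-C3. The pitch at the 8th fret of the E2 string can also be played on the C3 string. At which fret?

E2 at fret 8 is E2 + 8 semitones = C3.
The open C3 string is 8 semitones above the open E2, so the same pitch on the C3 string lies at fret 8 − 8 = 0.

0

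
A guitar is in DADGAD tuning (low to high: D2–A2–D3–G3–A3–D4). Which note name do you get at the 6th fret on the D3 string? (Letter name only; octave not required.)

G#

The open D3 string plus 6 semitones: D–D#–E–F–F#–G–G#.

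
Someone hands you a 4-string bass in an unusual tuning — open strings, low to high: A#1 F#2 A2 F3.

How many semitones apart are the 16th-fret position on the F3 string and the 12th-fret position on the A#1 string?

F3 at fret 16 → A4 (MIDI 69); A#1 at fret 12 → A#2 (MIDI 46).
69 − 46 = 23, so the two pitches are 23 semitones apart, with A4 the higher.

23 semitones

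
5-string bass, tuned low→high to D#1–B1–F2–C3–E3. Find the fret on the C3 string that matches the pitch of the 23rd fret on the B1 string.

10

B1 at fret 23 is B1 + 23 semitones = A#3.
The open C3 string is 13 semitones above the open B1, so the same pitch on the C3 string lies at fret 23 − 13 = 10.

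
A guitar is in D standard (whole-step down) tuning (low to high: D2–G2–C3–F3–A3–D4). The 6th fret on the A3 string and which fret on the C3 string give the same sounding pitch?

15

Fret 6 on A3 is MIDI 57 + 6 = 63 (D♯4). On the C3 string (open MIDI 48), that pitch is 63 − 48 = fret 15.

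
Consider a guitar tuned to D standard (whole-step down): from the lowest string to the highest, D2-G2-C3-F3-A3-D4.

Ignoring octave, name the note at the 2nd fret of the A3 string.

B

Each fret is one semitone, so A3 + 2 = B.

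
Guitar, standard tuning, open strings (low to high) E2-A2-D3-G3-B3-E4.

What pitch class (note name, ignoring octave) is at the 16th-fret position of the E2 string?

Each fret is one semitone, so E2 + 16 = G#.
(Equivalently spelled Ab.)

G#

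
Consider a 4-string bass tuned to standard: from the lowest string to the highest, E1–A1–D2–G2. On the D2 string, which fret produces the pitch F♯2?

F♯2 is 4 semitones above the open D2 (D–D#–E–F–F#), so it sits at fret 4.

4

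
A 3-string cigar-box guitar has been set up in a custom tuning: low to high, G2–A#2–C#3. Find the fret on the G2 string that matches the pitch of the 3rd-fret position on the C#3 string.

9

Fret 3 on C#3 is MIDI 49 + 3 = 52 (E3). On the G2 string (open MIDI 43), that pitch is 52 − 43 = fret 9.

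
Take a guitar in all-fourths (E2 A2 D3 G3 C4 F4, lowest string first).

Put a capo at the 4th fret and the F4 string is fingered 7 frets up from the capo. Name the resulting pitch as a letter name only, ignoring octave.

The capo raises the open F4 by 4 semitones to A4; fretting 7 more gives F4 + 4 + 7 = F4 + 11 semitones, landing on E.

E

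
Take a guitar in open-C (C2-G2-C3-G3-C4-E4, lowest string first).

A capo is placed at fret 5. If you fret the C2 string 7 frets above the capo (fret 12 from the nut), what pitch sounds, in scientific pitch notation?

The capo raises the open C2 by 5 semitones to F2; fretting 7 more gives C2 + 5 + 7 = C2 + 12 semitones = C3.

C3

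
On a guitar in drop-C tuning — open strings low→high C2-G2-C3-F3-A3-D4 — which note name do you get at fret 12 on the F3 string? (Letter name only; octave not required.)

F

F3 is MIDI 53. Adding 12 gives 65; 65 mod 12 = 5, i.e. F.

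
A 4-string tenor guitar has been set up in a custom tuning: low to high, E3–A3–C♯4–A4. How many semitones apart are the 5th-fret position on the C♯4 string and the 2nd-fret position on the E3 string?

C♯4 at fret 5 → F♯4 (MIDI 66); E3 at fret 2 → F♯3 (MIDI 54).
66 − 54 = 12, so the two pitches are 12 semitones apart, with F♯4 the higher.

12 semitones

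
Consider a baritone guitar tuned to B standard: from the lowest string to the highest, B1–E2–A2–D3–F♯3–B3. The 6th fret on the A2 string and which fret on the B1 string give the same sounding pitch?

16

A2 at fret 6 is A2 + 6 semitones = D♯3.
The open B1 string is 10 semitones below the open A2, so the same pitch on the B1 string lies at fret 6 + 10 = 16.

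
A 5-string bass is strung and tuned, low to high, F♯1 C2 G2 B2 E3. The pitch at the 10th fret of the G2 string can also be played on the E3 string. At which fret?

G2 at fret 10 is G2 + 10 semitones = F3.
The open E3 string is 9 semitones above the open G2, so the same pitch on the E3 string lies at fret 10 − 9 = 1.

1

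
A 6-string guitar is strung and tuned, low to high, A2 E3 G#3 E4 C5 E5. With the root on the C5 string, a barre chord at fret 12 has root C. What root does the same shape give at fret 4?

Moving from fret 12 to fret 4 shifts the root by -8 semitones.
C down 8 semitones is E.

E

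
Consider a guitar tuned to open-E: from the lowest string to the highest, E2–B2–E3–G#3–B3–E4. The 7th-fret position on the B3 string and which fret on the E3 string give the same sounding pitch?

14

Fret 7 on B3 is MIDI 59 + 7 = 66 (F#4). On the E3 string (open MIDI 52), that pitch is 66 − 52 = fret 14.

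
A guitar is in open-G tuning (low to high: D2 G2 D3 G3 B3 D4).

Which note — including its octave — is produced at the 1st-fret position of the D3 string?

Each fret is one semitone, so D3 + 1 = D#3.

D#3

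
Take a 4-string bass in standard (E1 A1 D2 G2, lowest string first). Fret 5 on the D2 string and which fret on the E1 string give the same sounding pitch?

Fret 5 on D2 is MIDI 38 + 5 = 43 (G2). On the E1 string (open MIDI 28), that pitch is 43 − 28 = fret 15.

15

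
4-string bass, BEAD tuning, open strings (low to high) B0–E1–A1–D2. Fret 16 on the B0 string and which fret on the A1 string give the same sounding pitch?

6

Fret 16 on B0 is MIDI 23 + 16 = 39 (D#2). On the A1 string (open MIDI 33), that pitch is 39 − 33 = fret 6.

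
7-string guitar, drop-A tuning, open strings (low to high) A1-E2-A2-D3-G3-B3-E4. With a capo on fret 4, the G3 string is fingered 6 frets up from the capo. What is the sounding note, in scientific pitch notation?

F4

The capo raises the open G3 by 4 semitones to B3; fretting 6 more gives G3 + 4 + 6 = G3 + 10 semitones = F4.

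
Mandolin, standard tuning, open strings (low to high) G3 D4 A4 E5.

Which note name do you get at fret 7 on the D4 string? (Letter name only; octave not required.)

A

D4 is MIDI 62. Adding 7 gives 69; 69 mod 12 = 9, i.e. A.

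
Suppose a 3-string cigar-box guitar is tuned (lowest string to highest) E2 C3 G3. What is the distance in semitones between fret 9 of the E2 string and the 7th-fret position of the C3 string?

E2 at fret 9 → Db3 (MIDI 49); C3 at fret 7 → G3 (MIDI 55).
49 − 55 = -6, so the two pitches are 6 semitones apart, with G3 the higher.

6 semitones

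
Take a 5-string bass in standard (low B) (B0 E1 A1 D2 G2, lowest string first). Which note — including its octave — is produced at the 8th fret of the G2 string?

D#3

G2 is MIDI 43. Adding 8 gives 51, which is D#3.
(Equivalently spelled Eb3.)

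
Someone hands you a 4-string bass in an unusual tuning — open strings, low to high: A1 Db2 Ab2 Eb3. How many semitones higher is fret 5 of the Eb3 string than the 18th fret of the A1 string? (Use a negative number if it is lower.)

5 semitones

Eb3 at fret 5 → Ab3 (MIDI 56); A1 at fret 18 → Eb3 (MIDI 51).
56 − 51 = 5, so the two pitches are 5 semitones apart.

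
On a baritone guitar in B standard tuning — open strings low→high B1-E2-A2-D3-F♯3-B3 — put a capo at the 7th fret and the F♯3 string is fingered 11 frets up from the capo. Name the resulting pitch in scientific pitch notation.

The capo raises the open F♯3 by 7 semitones to C♯4; fretting 11 more gives F♯3 + 7 + 11 = F♯3 + 18 semitones = C5.

C5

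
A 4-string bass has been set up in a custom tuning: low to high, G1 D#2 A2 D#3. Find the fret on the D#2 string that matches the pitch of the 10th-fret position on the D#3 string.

D#3 at fret 10 is D#3 + 10 semitones = C#4.
The open D#2 string is 12 semitones below the open D#3, so the same pitch on the D#2 string lies at fret 10 + 12 = 22.

22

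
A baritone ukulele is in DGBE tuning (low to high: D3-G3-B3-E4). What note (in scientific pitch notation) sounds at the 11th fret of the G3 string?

G3 is MIDI 55. Adding 11 gives 66, which is F♯4.

F♯4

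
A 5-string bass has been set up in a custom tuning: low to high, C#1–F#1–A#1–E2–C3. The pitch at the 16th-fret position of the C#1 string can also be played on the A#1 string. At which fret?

7

C#1 at fret 16 is C#1 + 16 semitones = F2.
The open A#1 string is 9 semitones above the open C#1, so the same pitch on the A#1 string lies at fret 16 − 9 = 7.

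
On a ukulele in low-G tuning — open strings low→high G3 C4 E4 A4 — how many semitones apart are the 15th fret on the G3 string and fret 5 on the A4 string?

G3 at fret 15 → A♯4 (MIDI 70); A4 at fret 5 → D5 (MIDI 74).
70 − 74 = -4, so the two pitches are 4 semitones apart, with D5 the higher.

4 semitones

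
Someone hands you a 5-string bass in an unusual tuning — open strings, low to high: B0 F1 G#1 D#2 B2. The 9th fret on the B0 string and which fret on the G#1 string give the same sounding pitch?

Fret 9 on B0 is MIDI 23 + 9 = 32 (G#1). On the G#1 string (open MIDI 32), that pitch is 32 − 32 = fret 0.

0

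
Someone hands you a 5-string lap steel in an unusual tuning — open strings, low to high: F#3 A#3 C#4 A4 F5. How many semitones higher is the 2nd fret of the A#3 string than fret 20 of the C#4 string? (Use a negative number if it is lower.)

-21 semitones

A#3 at fret 2 → C4 (MIDI 60); C#4 at fret 20 → A5 (MIDI 81).
60 − 81 = -21, so the two pitches are 21 semitones apart.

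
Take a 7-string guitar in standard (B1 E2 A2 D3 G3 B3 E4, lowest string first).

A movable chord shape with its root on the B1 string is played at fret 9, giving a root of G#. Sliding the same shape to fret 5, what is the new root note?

E

Moving from fret 9 to fret 5 shifts the root by -4 semitones.
G# down 4 semitones is E.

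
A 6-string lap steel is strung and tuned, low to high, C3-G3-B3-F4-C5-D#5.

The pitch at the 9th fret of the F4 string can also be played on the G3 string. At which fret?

Fret 9 on F4 is MIDI 65 + 9 = 74 (D5). On the G3 string (open MIDI 55), that pitch is 74 − 55 = fret 19.

19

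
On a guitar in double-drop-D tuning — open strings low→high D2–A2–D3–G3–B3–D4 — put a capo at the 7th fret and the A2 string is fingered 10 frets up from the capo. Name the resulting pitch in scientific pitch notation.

D4

The capo raises the open A2 by 7 semitones to E3; fretting 10 more gives A2 + 7 + 10 = A2 + 17 semitones = D4.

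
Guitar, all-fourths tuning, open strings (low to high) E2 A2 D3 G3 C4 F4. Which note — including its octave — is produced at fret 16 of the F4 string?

F4 is MIDI 65. Adding 16 gives 81, which is A5.

A5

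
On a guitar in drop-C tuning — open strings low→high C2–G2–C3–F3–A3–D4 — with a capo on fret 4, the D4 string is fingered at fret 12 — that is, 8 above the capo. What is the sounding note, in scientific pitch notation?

The capo raises the open D4 by 4 semitones to F♯4; fretting 8 more gives D4 + 4 + 8 = D4 + 12 semitones = D5.

D5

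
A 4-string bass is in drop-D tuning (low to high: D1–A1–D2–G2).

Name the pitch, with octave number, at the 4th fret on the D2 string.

F#2

Each fret is one semitone, so D2 + 4 = F#2.
(Equivalently spelled Gb2.)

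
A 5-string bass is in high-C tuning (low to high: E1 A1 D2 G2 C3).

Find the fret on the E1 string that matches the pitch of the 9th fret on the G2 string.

24

G2 at fret 9 is G2 + 9 semitones = E3.
The open E1 string is 15 semitones below the open G2, so the same pitch on the E1 string lies at fret 9 + 15 = 24.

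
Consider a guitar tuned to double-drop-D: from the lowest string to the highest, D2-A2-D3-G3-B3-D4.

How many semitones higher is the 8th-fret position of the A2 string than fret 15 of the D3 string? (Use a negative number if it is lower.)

A2 at fret 8 → F3 (MIDI 53); D3 at fret 15 → F4 (MIDI 65).
53 − 65 = -12, so the two pitches are 12 semitones apart.

-12 semitones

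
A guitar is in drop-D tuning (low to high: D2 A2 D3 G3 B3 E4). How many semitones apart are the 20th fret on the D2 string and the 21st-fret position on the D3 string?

13 semitones

D2 at fret 20 → A♯3 (MIDI 58); D3 at fret 21 → B4 (MIDI 71).
58 − 71 = -13, so the two pitches are 13 semitones apart, with B4 the higher.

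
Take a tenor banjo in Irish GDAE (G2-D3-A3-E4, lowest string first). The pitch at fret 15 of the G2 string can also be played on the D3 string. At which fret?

Fret 15 on G2 is MIDI 43 + 15 = 58 (A#3). On the D3 string (open MIDI 50), that pitch is 58 − 50 = fret 8.

8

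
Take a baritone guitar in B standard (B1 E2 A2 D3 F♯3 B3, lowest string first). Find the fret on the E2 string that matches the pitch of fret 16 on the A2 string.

A2 at fret 16 is A2 + 16 semitones = C♯4.
The open E2 string is 5 semitones below the open A2, so the same pitch on the E2 string lies at fret 16 + 5 = 21.

21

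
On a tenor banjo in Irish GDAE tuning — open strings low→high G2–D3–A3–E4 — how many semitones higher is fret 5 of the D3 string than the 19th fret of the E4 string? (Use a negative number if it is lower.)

-28 semitones

D3 at fret 5 → G3 (MIDI 55); E4 at fret 19 → B5 (MIDI 83).
55 − 83 = -28, so the two pitches are 28 semitones apart.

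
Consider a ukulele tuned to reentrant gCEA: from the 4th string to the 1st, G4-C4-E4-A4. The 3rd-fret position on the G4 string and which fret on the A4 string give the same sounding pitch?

1

G4 at fret 3 is G4 + 3 semitones = A#4.
The open A4 string is 2 semitones above the open G4, so the same pitch on the A4 string lies at fret 3 − 2 = 1.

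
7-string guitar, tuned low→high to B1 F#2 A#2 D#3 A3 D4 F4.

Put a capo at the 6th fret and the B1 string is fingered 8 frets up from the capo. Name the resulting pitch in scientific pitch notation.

The capo raises the open B1 by 6 semitones to F2; fretting 8 more gives B1 + 6 + 8 = B1 + 14 semitones = C#3.
(Also written Db.)

C#3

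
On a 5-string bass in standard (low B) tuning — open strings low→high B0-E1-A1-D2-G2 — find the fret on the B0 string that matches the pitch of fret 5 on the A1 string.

15

A1 at fret 5 is A1 + 5 semitones = D2.
The open B0 string is 10 semitones below the open A1, so the same pitch on the B0 string lies at fret 5 + 10 = 15.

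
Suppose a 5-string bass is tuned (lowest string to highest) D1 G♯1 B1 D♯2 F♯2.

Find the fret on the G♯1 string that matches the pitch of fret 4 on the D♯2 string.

11

D♯2 at fret 4 is D♯2 + 4 semitones = G2.
The open G♯1 string is 7 semitones below the open D♯2, so the same pitch on the G♯1 string lies at fret 4 + 7 = 11.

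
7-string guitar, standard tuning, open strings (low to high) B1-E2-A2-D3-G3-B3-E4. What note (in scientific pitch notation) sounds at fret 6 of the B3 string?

F4

B3 is MIDI 59. Adding 6 gives 65, which is F4.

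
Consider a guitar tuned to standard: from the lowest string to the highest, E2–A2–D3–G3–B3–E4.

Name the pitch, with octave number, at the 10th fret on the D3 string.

C4

The open D3 string plus 10 semitones: D–D#–E–F–…–A#–B–C.
The walk passes from B into C once, so the octave number goes from 3 to 4.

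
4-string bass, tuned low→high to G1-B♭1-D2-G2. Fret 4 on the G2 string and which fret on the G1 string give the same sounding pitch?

G2 at fret 4 is G2 + 4 semitones = B2.
The open G1 string is 12 semitones below the open G2, so the same pitch on the G1 string lies at fret 4 + 12 = 16.

16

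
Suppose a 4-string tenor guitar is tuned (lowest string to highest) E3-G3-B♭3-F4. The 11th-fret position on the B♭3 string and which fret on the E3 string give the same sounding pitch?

B♭3 at fret 11 is B♭3 + 11 semitones = A4.
The open E3 string is 6 semitones below the open B♭3, so the same pitch on the E3 string lies at fret 11 + 6 = 17.

17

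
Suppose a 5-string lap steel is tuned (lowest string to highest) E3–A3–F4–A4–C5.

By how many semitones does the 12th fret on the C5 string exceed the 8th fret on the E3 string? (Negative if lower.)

C5 at fret 12 → C6 (MIDI 84); E3 at fret 8 → C4 (MIDI 60).
84 − 60 = 24, so the two pitches are 24 semitones apart.

24 semitones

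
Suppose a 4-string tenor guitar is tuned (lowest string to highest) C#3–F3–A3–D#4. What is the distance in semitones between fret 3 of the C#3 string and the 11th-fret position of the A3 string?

C#3 at fret 3 → E3 (MIDI 52); A3 at fret 11 → G#4 (MIDI 68).
52 − 68 = -16, so the two pitches are 16 semitones apart, with G#4 the higher.

16 semitones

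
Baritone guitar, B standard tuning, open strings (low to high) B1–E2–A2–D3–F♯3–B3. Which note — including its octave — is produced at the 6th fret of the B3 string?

The open B3 string plus 6 semitones: B–C–C#–D–D#–E–F.
The walk passes from B into C once, so the octave number goes from 3 to 4.

F4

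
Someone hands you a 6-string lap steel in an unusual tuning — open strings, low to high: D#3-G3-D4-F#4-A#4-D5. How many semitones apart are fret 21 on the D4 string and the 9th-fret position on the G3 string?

19 semitones

D4 at fret 21 → B5 (MIDI 83); G3 at fret 9 → E4 (MIDI 64).
83 − 64 = 19, so the two pitches are 19 semitones apart, with B5 the higher.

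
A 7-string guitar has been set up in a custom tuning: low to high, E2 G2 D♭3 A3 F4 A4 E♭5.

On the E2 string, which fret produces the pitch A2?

5

A2 is 5 semitones above the open E2 (E–F–Gb–G–Ab–A), so it sits at fret 5.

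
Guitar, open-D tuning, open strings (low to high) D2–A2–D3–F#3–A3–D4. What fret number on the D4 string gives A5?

19

A5 is 19 semitones above the open D4 (D–D#–E–F–…–G–G#–A), so it sits at fret 19.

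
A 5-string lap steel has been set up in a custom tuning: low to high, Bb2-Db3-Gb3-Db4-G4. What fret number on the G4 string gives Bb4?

3

Bb4 is 3 semitones above the open G4 (G–Ab–A–Bb), so it sits at fret 3.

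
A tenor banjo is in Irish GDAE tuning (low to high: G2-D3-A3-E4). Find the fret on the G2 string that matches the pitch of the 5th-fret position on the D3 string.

12

D3 at fret 5 is D3 + 5 semitones = G3.
The open G2 string is 7 semitones below the open D3, so the same pitch on the G2 string lies at fret 5 + 7 = 12.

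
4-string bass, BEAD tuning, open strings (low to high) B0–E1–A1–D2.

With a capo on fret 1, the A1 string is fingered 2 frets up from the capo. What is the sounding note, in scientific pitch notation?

The capo raises the open A1 by 1 semitone to A#1; fretting 2 more gives A1 + 1 + 2 = A1 + 3 semitones = C2.

C2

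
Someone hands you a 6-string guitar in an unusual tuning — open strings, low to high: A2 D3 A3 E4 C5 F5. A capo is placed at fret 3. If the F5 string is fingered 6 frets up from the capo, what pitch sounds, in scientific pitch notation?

The capo raises the open F5 by 3 semitones to A♭5; fretting 6 more gives F5 + 3 + 6 = F5 + 9 semitones = D6.

D6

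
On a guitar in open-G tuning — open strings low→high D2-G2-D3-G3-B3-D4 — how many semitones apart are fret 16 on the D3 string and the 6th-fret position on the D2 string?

22 semitones

D3 at fret 16 → F♯4 (MIDI 66); D2 at fret 6 → G♯2 (MIDI 44).
66 − 44 = 22, so the two pitches are 22 semitones apart, with F♯4 the higher.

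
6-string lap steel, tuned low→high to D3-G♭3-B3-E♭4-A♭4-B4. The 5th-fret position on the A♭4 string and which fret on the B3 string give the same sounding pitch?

A♭4 at fret 5 is A♭4 + 5 semitones = D♭5.
The open B3 string is 9 semitones below the open A♭4, so the same pitch on the B3 string lies at fret 5 + 9 = 14.

14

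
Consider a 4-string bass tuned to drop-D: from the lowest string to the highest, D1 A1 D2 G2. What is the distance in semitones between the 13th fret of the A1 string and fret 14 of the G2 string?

11 semitones

A1 at fret 13 → A♯2 (MIDI 46); G2 at fret 14 → A3 (MIDI 57).
46 − 57 = -11, so the two pitches are 11 semitones apart, with A3 the higher.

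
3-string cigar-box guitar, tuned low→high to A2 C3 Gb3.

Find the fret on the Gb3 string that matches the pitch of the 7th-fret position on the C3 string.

1

C3 at fret 7 is C3 + 7 semitones = G3.
The open Gb3 string is 6 semitones above the open C3, so the same pitch on the Gb3 string lies at fret 7 − 6 = 1.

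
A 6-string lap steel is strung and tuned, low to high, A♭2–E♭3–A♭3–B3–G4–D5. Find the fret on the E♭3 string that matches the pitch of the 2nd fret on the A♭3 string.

7

A♭3 at fret 2 is A♭3 + 2 semitones = B♭3.
The open E♭3 string is 5 semitones below the open A♭3, so the same pitch on the E♭3 string lies at fret 2 + 5 = 7.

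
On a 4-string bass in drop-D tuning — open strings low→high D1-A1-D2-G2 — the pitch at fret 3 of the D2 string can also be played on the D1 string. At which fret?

15

D2 at fret 3 is D2 + 3 semitones = F2.
The open D1 string is 12 semitones below the open D2, so the same pitch on the D1 string lies at fret 3 + 12 = 15.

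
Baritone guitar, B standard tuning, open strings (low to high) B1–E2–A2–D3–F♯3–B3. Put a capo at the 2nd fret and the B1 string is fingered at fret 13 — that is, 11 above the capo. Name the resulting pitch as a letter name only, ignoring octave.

C

The capo raises the open B1 by 2 semitones to C♯2; fretting 11 more gives B1 + 2 + 11 = B1 + 13 semitones, landing on C.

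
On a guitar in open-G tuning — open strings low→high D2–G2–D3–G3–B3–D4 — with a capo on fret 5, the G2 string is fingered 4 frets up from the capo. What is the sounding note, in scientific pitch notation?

E3

The capo raises the open G2 by 5 semitones to C3; fretting 4 more gives G2 + 5 + 4 = G2 + 9 semitones = E3.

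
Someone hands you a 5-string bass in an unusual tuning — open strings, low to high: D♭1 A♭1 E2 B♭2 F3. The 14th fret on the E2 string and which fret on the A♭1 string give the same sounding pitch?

22

E2 at fret 14 is E2 + 14 semitones = G♭3.
The open A♭1 string is 8 semitones below the open E2, so the same pitch on the A♭1 string lies at fret 14 + 8 = 22.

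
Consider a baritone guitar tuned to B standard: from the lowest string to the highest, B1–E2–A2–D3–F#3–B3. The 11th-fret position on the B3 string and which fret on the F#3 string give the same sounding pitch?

B3 at fret 11 is B3 + 11 semitones = A#4.
The open F#3 string is 5 semitones below the open B3, so the same pitch on the F#3 string lies at fret 11 + 5 = 16.

16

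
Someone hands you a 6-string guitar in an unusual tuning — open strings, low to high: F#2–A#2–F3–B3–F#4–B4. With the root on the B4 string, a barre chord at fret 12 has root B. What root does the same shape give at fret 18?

F

Moving from fret 12 to fret 18 shifts the root by 6 semitones.
B up 6 semitones is F.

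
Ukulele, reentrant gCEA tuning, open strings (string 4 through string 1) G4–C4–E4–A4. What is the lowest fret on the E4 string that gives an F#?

2

From E4, count semitones up the chromatic scale until reaching F#: E–F–F# — 2 steps.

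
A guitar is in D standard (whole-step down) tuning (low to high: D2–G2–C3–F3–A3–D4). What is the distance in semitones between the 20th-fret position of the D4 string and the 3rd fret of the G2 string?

D4 at fret 20 → A#5 (MIDI 82); G2 at fret 3 → A#2 (MIDI 46).
82 − 46 = 36, so the two pitches are 36 semitones apart, with A#5 the higher.

36 semitones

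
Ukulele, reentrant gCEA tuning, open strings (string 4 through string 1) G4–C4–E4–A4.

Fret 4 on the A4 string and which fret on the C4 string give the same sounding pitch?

A4 at fret 4 is A4 + 4 semitones = C#5.
The open C4 string is 9 semitones below the open A4, so the same pitch on the C4 string lies at fret 4 + 9 = 13.

13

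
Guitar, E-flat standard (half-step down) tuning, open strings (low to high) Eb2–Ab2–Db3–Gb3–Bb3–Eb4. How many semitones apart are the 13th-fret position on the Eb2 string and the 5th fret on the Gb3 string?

7 semitones

Eb2 at fret 13 → E3 (MIDI 52); Gb3 at fret 5 → B3 (MIDI 59).
52 − 59 = -7, so the two pitches are 7 semitones apart, with B3 the higher.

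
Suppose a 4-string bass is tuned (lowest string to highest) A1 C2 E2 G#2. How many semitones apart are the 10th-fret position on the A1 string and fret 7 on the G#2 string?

8 semitones

A1 at fret 10 → G2 (MIDI 43); G#2 at fret 7 → D#3 (MIDI 51).
43 − 51 = -8, so the two pitches are 8 semitones apart, with D#3 the higher.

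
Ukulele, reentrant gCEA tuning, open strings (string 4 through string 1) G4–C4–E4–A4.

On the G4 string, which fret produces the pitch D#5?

8

D#5 is 8 semitones above the open G4 (G–G#–A–A#–B–C–C#–D–D#), so it sits at fret 8.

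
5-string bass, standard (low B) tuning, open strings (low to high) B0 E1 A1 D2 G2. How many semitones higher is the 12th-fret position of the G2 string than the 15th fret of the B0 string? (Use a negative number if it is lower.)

G2 at fret 12 → G3 (MIDI 55); B0 at fret 15 → D2 (MIDI 38).
55 − 38 = 17, so the two pitches are 17 semitones apart.

17 semitones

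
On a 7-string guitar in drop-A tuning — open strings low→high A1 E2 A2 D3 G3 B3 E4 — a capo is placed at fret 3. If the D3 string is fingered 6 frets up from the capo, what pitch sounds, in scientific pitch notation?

The capo raises the open D3 by 3 semitones to F3; fretting 6 more gives D3 + 3 + 6 = D3 + 9 semitones = B3.

B3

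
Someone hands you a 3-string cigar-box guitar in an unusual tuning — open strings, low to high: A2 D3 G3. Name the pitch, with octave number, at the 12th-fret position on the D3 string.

The open D3 string plus 12 semitones: D–D#–E–F–…–C–C#–D.
The walk passes from B into C once, so the octave number goes from 3 to 4.

D4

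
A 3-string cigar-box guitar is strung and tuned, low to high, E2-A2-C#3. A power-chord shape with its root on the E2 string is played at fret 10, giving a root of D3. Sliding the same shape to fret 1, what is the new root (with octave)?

Moving from fret 10 to fret 1 shifts the root by -9 semitones.
D3 down 9 semitones is F2.

F2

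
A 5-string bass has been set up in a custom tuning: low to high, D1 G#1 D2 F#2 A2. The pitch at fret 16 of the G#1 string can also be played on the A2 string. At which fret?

3

Fret 16 on G#1 is MIDI 32 + 16 = 48 (C3). On the A2 string (open MIDI 45), that pitch is 48 − 45 = fret 3.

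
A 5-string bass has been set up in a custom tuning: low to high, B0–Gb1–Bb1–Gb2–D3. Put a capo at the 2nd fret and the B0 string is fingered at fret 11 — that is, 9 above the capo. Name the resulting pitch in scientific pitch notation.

The capo raises the open B0 by 2 semitones to Db1; fretting 9 more gives B0 + 2 + 9 = B0 + 11 semitones = Bb1.
(Also written A#.)

Bb1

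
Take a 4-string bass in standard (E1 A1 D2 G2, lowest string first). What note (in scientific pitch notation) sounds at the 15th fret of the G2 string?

Each fret is one semitone, so G2 + 15 = A#3.

A#3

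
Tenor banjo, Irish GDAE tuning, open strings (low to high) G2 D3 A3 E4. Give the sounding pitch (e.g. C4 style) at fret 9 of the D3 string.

B3

D3 is MIDI 50. Adding 9 gives 59, which is B3.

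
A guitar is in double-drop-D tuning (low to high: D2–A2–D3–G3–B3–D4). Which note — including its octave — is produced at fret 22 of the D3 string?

D3 is MIDI 50. Adding 22 gives 72, which is C5.

C5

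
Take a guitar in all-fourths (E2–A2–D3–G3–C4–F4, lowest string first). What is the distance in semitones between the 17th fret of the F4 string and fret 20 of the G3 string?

F4 at fret 17 → A#5 (MIDI 82); G3 at fret 20 → D#5 (MIDI 75).
82 − 75 = 7, so the two pitches are 7 semitones apart, with A#5 the higher.

7 semitones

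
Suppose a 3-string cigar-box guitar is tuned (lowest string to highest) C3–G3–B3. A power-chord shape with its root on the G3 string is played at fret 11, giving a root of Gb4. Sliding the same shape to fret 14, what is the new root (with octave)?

A4

Moving from fret 11 to fret 14 shifts the root by 3 semitones.
Gb4 up 3 semitones is A4.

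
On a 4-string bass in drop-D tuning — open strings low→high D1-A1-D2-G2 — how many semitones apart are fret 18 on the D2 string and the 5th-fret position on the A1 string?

D2 at fret 18 → G#3 (MIDI 56); A1 at fret 5 → D2 (MIDI 38).
56 − 38 = 18, so the two pitches are 18 semitones apart, with G#3 the higher.

18 semitones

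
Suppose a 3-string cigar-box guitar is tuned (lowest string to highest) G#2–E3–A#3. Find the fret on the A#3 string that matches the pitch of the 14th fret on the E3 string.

8

E3 at fret 14 is E3 + 14 semitones = F#4.
The open A#3 string is 6 semitones above the open E3, so the same pitch on the A#3 string lies at fret 14 − 6 = 8.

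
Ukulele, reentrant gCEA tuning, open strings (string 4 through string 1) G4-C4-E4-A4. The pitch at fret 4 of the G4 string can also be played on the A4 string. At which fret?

Fret 4 on G4 is MIDI 67 + 4 = 71 (B4). On the A4 string (open MIDI 69), that pitch is 71 − 69 = fret 2.

2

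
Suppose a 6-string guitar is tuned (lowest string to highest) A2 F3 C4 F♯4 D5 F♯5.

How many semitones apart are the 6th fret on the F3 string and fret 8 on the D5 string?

F3 at fret 6 → B3 (MIDI 59); D5 at fret 8 → A♯5 (MIDI 82).
59 − 82 = -23, so the two pitches are 23 semitones apart, with A♯5 the higher.

23 semitones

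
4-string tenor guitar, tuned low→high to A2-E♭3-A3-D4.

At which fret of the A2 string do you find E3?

E3 is 7 semitones above the open A2 (A–Bb–B–C–Db–D–Eb–E), so it sits at fret 7.

7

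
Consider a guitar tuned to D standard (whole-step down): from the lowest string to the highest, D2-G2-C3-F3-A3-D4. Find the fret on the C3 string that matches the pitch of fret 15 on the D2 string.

Fret 15 on D2 is MIDI 38 + 15 = 53 (F3). On the C3 string (open MIDI 48), that pitch is 53 − 48 = fret 5.

5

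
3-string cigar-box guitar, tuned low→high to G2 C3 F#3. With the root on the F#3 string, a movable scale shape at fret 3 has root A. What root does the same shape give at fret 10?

Moving from fret 3 to fret 10 shifts the root by 7 semitones.
A up 7 semitones is E.

E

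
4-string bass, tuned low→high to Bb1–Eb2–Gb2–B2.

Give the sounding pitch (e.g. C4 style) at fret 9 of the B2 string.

Ab3

The open B2 string plus 9 semitones: B–C–Db–D–Eb–E–F–Gb–G–Ab.
The walk passes from B into C once, so the octave number goes from 2 to 3.
(Equivalently spelled G#3.)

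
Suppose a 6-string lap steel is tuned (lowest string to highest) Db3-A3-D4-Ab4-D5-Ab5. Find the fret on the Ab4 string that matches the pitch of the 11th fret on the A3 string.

A3 at fret 11 is A3 + 11 semitones = Ab4.
The open Ab4 string is 11 semitones above the open A3, so the same pitch on the Ab4 string lies at fret 11 − 11 = 0.

0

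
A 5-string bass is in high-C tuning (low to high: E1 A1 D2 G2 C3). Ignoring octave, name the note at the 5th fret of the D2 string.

G

D2 is MIDI 38. Adding 5 gives 43; 43 mod 12 = 7, i.e. G.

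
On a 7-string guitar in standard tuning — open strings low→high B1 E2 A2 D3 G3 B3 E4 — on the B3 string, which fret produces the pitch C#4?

C#4 is 2 semitones above the open B3 (B–C–C#), so it sits at fret 2.

2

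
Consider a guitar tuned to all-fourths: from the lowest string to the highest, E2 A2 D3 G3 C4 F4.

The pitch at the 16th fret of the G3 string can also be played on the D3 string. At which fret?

G3 at fret 16 is G3 + 16 semitones = B4.
The open D3 string is 5 semitones below the open G3, so the same pitch on the D3 string lies at fret 16 + 5 = 21.

21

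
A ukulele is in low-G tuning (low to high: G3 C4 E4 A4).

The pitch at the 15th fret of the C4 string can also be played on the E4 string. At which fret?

11

Fret 15 on C4 is MIDI 60 + 15 = 75 (D#5). On the E4 string (open MIDI 64), that pitch is 75 − 64 = fret 11.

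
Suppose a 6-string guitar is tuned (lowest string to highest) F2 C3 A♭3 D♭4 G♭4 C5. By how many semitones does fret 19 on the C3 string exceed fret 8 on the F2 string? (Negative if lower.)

18 semitones

C3 at fret 19 → G4 (MIDI 67); F2 at fret 8 → D♭3 (MIDI 49).
67 − 49 = 18, so the two pitches are 18 semitones apart.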